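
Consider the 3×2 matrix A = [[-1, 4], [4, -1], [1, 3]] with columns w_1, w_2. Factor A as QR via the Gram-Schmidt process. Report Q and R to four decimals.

w_1 = (-1, 4, 1); ‖w_1‖ = 4.2426, so q_1 = (-0.2357, 0.9428, 0.2357).
q_1·w_2 = (-0.2357)·4 + 0.9428·(-1) + 0.2357·3 = -1.1785.
u_2 = w_2 + 1.1785·q_1 = (3.7222, 0.1111, 3.2778).
‖u_2‖ = 4.9610, so q_2 = (0.7503, 0.0224, 0.6607).

Q = [[-0.2357, 0.7503], [0.9428, 0.0224], [0.2357, 0.6607]], R = [[4.2426, -1.1785], [0.0000, 4.9610]]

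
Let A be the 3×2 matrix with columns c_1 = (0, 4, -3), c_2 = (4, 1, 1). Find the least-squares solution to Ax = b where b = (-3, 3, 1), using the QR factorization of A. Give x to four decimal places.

c_1 = (0, 4, -3); ‖c_1‖ = 5.0000, so q_1 = (0.0000, 0.8000, -0.6000).
q_1·c_2 = 0.0000·4 + 0.8000·1 + (-0.6000)·1 = 0.2000.
u_2 = c_2 − 0.2000·q_1 = (4.0000, 0.8400, 1.1200).
‖u_2‖ = 4.2379, so q_2 = (0.9439, 0.1982, 0.2643).
Qᵀb = (1.8000, -1.9727).
Back-substitute: x_2 = -1.9727/4.2379 = -0.4655.
x_1 = (1.8000 − 0.2000·(-0.4655))/5.0000 = 0.3786.

x = (0.3786, -0.4655)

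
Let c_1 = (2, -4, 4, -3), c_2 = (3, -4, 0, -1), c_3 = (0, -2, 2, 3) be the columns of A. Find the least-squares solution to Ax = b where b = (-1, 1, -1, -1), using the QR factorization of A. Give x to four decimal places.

x = (-0.0209, -0.1411, -0.3617)

e_1 = c_1/‖c_1‖ = (2, -4, 4, -3)/6.7082 = (0.2981, -0.5963, 0.5963, -0.4472).
r_{12} = e_1·c_2 = 3.7268.
u_2 = c_2 − 3.7268·e_1 = (1.8889, -1.7778, -2.2222, 0.6667).
‖u_2‖ = 3.4801, so e_2 = (0.5428, -0.5108, -0.6386, 0.1916).
r_{13} = e_1·c_3 = 1.0435; r_{23} = e_2·c_3 = 0.3193.
u_3 = c_3 − 1.0435·e_1 − 0.3193·e_2 = (-0.4844, -1.2147, 1.5817, 3.4055).
‖u_3‖ = 3.9761, so e_3 = (-0.1218, -0.3055, 0.3978, 0.8565).
Qᵀb = (-1.0435, -0.6066, -1.4380).
Back-substitute: x_3 = -1.4380/3.9761 = -0.3617.
x_2 = (-0.6066 − 0.3193·(-0.3617))/3.4801 = -0.1411.
x_1 = (-1.0435 − 3.7268·(-0.1411) − 1.0435·(-0.3617))/6.7082 = -0.0209.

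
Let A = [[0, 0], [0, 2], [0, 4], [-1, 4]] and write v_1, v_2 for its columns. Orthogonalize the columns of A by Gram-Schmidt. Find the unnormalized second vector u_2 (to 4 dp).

q_1 = v_1/‖v_1‖ = (0, 0, 0, -1)/1.0000 = (0.0000, 0.0000, 0.0000, -1.0000).
r_{12} = q_1·v_2 = -4.0000.
u_2 = v_2 + 4.0000·q_1 = (0.0000, 2.0000, 4.0000, 0.0000).

u_2 = (0.0000, 2.0000, 4.0000, 0.0000)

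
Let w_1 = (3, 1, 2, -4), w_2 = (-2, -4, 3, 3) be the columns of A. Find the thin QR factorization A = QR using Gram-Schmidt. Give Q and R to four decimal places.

Q = [[0.5477, -0.0737], [0.1826, -0.6386], [0.3651, 0.7492], [-0.7303, 0.1597]], R = [[5.4772, -2.9212], [0.0000, 5.4283]]

w_1 = (3, 1, 2, -4); ‖w_1‖ = 5.4772, so q_1 = (0.5477, 0.1826, 0.3651, -0.7303).
q_1·w_2 = 0.5477·(-2) + 0.1826·(-4) + 0.3651·3 + (-0.7303)·3 = -2.9212.
u_2 = w_2 + 2.9212·q_1 = (-0.4000, -3.4667, 4.0667, 0.8667).
‖u_2‖ = 5.4283, so q_2 = (-0.0737, -0.6386, 0.7492, 0.1597).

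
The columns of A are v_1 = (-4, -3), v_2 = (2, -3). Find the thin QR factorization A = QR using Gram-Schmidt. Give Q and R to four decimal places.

q_1 = v_1/‖v_1‖ = (-4, -3)/5.0000 = (-0.8000, -0.6000).
r_{12} = q_1·v_2 = 0.2000.
u_2 = v_2 − 0.2000·q_1 = (2.1600, -2.8800).
‖u_2‖ = 3.6000, so q_2 = (0.6000, -0.8000).

Q = [[-0.8000, 0.6000], [-0.6000, -0.8000]], R = [[5.0000, 0.2000], [0.0000, 3.6000]]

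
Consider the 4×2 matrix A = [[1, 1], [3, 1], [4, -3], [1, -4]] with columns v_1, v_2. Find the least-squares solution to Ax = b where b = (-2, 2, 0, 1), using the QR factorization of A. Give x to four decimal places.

x = (0.1487, -0.0821)

v_1 = (1, 3, 4, 1); ‖v_1‖ = 5.1962, so e_1 = (0.1925, 0.5774, 0.7698, 0.1925).
e_1·v_2 = 0.1925·1 + 0.5774·1 + 0.7698·(-3) + 0.1925·(-4) = -2.3094.
u_2 = v_2 + 2.3094·e_1 = (1.4444, 2.3333, -1.2222, -3.5556).
‖u_2‖ = 4.6547, so e_2 = (0.3103, 0.5013, -0.2626, -0.7639).
Qᵀb = (0.9623, -0.3819).
Back-substitute: x_2 = -0.3819/4.6547 = -0.0821.
x_1 = (0.9623 + 2.3094·(-0.0821))/5.1962 = 0.1487.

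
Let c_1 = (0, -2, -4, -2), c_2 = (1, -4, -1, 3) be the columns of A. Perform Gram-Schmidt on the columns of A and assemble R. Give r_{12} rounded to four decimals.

r_{12} = 1.2247

c_1 = (0, -2, -4, -2); ‖c_1‖ = 4.8990, so q_1 = (0.0000, -0.4082, -0.8165, -0.4082).
r_{12} = q_1·c_2 = 1.2247.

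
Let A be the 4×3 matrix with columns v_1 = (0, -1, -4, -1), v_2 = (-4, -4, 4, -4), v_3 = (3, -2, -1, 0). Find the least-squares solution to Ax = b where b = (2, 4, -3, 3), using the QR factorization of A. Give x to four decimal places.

x = (0.0612, -0.7934, -0.4082)

q_1 = v_1/‖v_1‖ = (0, -1, -4, -1)/4.2426 = (0.0000, -0.2357, -0.9428, -0.2357).
r_{12} = q_1·v_2 = -1.8856.
u_2 = v_2 + 1.8856·q_1 = (-4.0000, -4.4444, 2.2222, -4.4444).
‖u_2‖ = 7.7746, so q_2 = (-0.5145, -0.5717, 0.2858, -0.5717).
r_{13} = q_1·v_3 = 1.4142; r_{23} = q_2·v_3 = -0.6860.
u_3 = v_3 − 1.4142·q_1 + 0.6860·q_2 = (2.6471, -2.0588, 0.5294, -0.0588).
‖u_3‖ = 3.3955, so q_3 = (0.7796, -0.6063, 0.1559, -0.0173).
Qᵀb = (1.1785, -5.8881, -1.3859).
Back-substitute: x_3 = -1.3859/3.3955 = -0.4082.
x_2 = (-5.8881 + 0.6860·(-0.4082))/7.7746 = -0.7934.
x_1 = (1.1785 + 1.8856·(-0.7934) − 1.4142·(-0.4082))/4.2426 = 0.0612.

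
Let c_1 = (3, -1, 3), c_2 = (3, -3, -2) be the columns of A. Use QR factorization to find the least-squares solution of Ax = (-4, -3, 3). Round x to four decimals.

c_1 = (3, -1, 3); ‖c_1‖ = 4.3589, so q_1 = (0.6882, -0.2294, 0.6882).
q_1·c_2 = 0.6882·3 + (-0.2294)·(-3) + 0.6882·(-2) = 1.3765.
u_2 = c_2 − 1.3765·q_1 = (2.0526, -2.6842, -2.9474).
‖u_2‖ = 4.4839, so q_2 = (0.4578, -0.5986, -0.6573).
Qᵀb = (0.0000, -2.0072).
Back-substitute: x_2 = -2.0072/4.4839 = -0.4476.
x_1 = (0.0000 − 1.3765·(-0.4476))/4.3589 = 0.1414.

x = (0.1414, -0.4476)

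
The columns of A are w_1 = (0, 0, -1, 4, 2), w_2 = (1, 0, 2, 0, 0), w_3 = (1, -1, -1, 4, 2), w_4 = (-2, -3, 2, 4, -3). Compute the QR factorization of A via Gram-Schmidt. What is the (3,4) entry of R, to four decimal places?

q_1 = w_1/‖w_1‖ = (0, 0, -1, 4, 2)/4.5826 = (0.0000, 0.0000, -0.2182, 0.8729, 0.4364).
r_{12} = q_1·w_2 = -0.4364.
u_2 = w_2 + 0.4364·q_1 = (1.0000, 0.0000, 1.9048, 0.3810, 0.1905).
‖u_2‖ = 2.1931, so q_2 = (0.4560, 0.0000, 0.8685, 0.1737, 0.0869).
r_{13} = q_1·w_3 = 4.5826; r_{23} = q_2·w_3 = 0.4560.
u_3 = w_3 − 4.5826·q_1 − 0.4560·q_2 = (0.7921, -1.0000, -0.3960, -0.0792, -0.0396).
‖u_3‖ = 1.3387, so q_3 = (0.5917, -0.7470, -0.2958, -0.0592, -0.0296).
r_{34} = q_3·w_4 = 0.3180.

r_{34} = 0.3180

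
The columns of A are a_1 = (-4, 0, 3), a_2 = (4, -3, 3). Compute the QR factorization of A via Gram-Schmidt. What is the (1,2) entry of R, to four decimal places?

a_1 = (-4, 0, 3); ‖a_1‖ = 5.0000, so e_1 = (-0.8000, 0.0000, 0.6000).
r_{12} = e_1·a_2 = -1.4000.

r_{12} = -1.4000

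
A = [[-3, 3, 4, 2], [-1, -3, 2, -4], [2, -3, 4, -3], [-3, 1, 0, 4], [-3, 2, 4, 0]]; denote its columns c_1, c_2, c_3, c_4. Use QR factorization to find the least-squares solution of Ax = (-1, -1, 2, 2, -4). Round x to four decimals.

e_1 = c_1/‖c_1‖ = (-3, -1, 2, -3, -3)/5.6569 = (-0.5303, -0.1768, 0.3536, -0.5303, -0.5303).
r_{12} = e_1·c_2 = -3.7123.
u_2 = c_2 + 3.7123·e_1 = (1.0313, -3.6562, -1.6875, -0.9687, 0.0313).
‖u_2‖ = 4.2683, so e_2 = (0.2416, -0.8566, -0.3954, -0.2270, 0.0073).
r_{13} = e_1·c_3 = -3.1820; r_{23} = e_2·c_3 = -2.2989.
u_3 = c_3 + 3.1820·e_1 + 2.2989·e_2 = (2.8679, -0.5317, 4.2161, -2.2093, 2.3293).
‖u_3‖ = 6.0490, so e_3 = (0.4741, -0.0879, 0.6970, -0.3652, 0.3851).
r_{14} = e_1·c_4 = -3.5355; r_{24} = e_2·c_4 = 4.1878; r_{34} = e_3·c_4 = -2.2521.
u_4 = c_4 + 3.5355·e_1 − 4.1878·e_2 + 2.2521·e_3 = (0.1809, -1.2357, 1.4753, 2.2530, -1.0384).
‖u_4‖ = 3.1449, so e_4 = (0.0575, -0.3929, 0.4691, 0.7164, -0.3302).
Qᵀb = (2.4749, -0.6589, -1.2630, 4.0272).
Back-substitute: x_4 = 4.0272/3.1449 = 1.2805.
x_3 = (-1.2630 + 2.2521·1.2805)/6.0490 = 0.2680.
x_2 = (-0.6589 + 2.2989·0.2680 − 4.1878·1.2805)/4.2683 = -1.2664.
x_1 = (2.4749 + 3.7123·(-1.2664) + 3.1820·0.2680 + 3.5355·1.2805)/5.6569 = 0.5575.

x = (0.5575, -1.2664, 0.2680, 1.2805)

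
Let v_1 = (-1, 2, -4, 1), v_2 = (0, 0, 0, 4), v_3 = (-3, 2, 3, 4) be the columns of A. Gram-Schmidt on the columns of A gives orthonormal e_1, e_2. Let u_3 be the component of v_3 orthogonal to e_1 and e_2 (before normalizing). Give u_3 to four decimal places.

u_3 = (-3.2381, 2.4762, 2.0476, 0.0000)

e_1 = v_1/‖v_1‖ = (-1, 2, -4, 1)/4.6904 = (-0.2132, 0.4264, -0.8528, 0.2132).
r_{12} = e_1·v_2 = 0.8528.
u_2 = v_2 − 0.8528·e_1 = (0.1818, -0.3636, 0.7273, 3.8182).
‖u_2‖ = 3.9080, so e_2 = (0.0465, -0.0930, 0.1861, 0.9770).
r_{13} = e_1·v_3 = -0.2132; r_{23} = e_2·v_3 = 4.1407.
u_3 = v_3 + 0.2132·e_1 − 4.1407·e_2 = (-3.2381, 2.4762, 2.0476, 0.0000).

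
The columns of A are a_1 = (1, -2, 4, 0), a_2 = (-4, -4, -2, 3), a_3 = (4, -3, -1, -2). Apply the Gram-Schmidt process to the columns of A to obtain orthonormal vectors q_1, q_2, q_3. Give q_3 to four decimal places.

a_1 = (1, -2, 4, 0); ‖a_1‖ = 4.5826, so q_1 = (0.2182, -0.4364, 0.8729, 0.0000).
q_1·a_2 = 0.2182·(-4) + (-0.4364)·(-4) + 0.8729·(-2) + 0.0000·3 = -0.8729.
u_2 = a_2 + 0.8729·q_1 = (-3.8095, -4.3810, -1.2381, 3.0000).
‖u_2‖ = 6.6512, so q_2 = (-0.5728, -0.6587, -0.1861, 0.4510).
q_1·a_3 = 0.2182·4 + (-0.4364)·(-3) + 0.8729·(-1) + 0.0000·(-2) = 1.3093; q_2·a_3 = (-0.5728)·4 + (-0.6587)·(-3) + (-0.1861)·(-1) + 0.4510·(-2) = -1.0310.
u_3 = a_3 − 1.3093·q_1 + 1.0310·q_2 = (3.1238, -3.1076, -2.3348, -1.5350).
‖u_3‖ = 5.2175, so q_3 = (0.5987, -0.5956, -0.4475, -0.2942).

q_3 = (0.5987, -0.5956, -0.4475, -0.2942)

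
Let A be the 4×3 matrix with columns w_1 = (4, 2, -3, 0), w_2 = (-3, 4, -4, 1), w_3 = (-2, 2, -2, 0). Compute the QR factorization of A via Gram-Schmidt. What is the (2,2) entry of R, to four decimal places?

e_1 = w_1/‖w_1‖ = (4, 2, -3, 0)/5.3852 = (0.7428, 0.3714, -0.5571, 0.0000).
r_{12} = e_1·w_2 = 1.4856.
u_2 = w_2 − 1.4856·e_1 = (-4.1034, 3.4483, -3.1724, 1.0000).
r_{22} = ‖u_2‖ = 6.3082.

r_{22} = 6.3082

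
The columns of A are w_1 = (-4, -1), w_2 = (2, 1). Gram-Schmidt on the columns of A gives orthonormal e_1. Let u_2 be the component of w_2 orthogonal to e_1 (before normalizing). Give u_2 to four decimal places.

e_1 = w_1/‖w_1‖ = (-4, -1)/4.1231 = (-0.9701, -0.2425).
r_{12} = e_1·w_2 = -2.1828.
u_2 = w_2 + 2.1828·e_1 = (-0.1176, 0.4706).

u_2 = (-0.1176, 0.4706)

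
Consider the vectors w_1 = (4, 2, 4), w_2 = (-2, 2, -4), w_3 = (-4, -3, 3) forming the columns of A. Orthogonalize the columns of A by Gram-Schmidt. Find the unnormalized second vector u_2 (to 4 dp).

u_2 = (0.2222, 3.1111, -1.7778)

w_1 = (4, 2, 4); ‖w_1‖ = 6.0000, so e_1 = (0.6667, 0.3333, 0.6667).
e_1·w_2 = 0.6667·(-2) + 0.3333·2 + 0.6667·(-4) = -3.3333.
u_2 = w_2 + 3.3333·e_1 = (0.2222, 3.1111, -1.7778).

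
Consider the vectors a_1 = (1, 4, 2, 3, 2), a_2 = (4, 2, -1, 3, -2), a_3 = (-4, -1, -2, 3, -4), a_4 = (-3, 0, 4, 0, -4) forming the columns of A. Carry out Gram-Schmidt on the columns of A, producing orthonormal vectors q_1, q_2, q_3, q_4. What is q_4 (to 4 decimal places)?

q_4 = (0.0297, 0.0538, 0.7787, -0.2083, -0.5886)

a_1 = (1, 4, 2, 3, 2); ‖a_1‖ = 5.8310, so q_1 = (0.1715, 0.6860, 0.3430, 0.5145, 0.3430).
q_1·a_2 = 0.1715·4 + 0.6860·2 + 0.3430·(-1) + 0.5145·3 + 0.3430·(-2) = 2.5725.
u_2 = a_2 − 2.5725·q_1 = (3.5588, 0.2353, -1.8824, 1.6765, -2.8824).
‖u_2‖ = 5.2328, so q_2 = (0.6801, 0.0450, -0.3597, 0.3204, -0.5508).
q_1·a_3 = 0.1715·(-4) + 0.6860·(-1) + 0.3430·(-2) + 0.5145·3 + 0.3430·(-4) = -1.8865; q_2·a_3 = 0.6801·(-4) + 0.0450·(-1) + (-0.3597)·(-2) + 0.3204·3 + (-0.5508)·(-4) = 1.1185.
u_3 = a_3 + 1.8865·q_1 − 1.1185·q_2 = (-4.4372, 0.2438, -0.9506, 3.6122, -2.7368).
‖u_3‖ = 6.4180, so q_3 = (-0.6914, 0.0380, -0.1481, 0.5628, -0.4264).
q_1·a_4 = 0.1715·(-3) + 0.6860·0 + 0.3430·4 + 0.5145·0 + 0.3430·(-4) = -0.5145; q_2·a_4 = 0.6801·(-3) + 0.0450·0 + (-0.3597)·4 + 0.3204·0 + (-0.5508)·(-4) = -1.2759; q_3·a_4 = (-0.6914)·(-3) + 0.0380·0 + (-0.1481)·4 + 0.5628·0 + (-0.4264)·(-4) = 3.1874.
u_4 = a_4 + 0.5145·q_1 + 1.2759·q_2 − 3.1874·q_3 = (0.1596, 0.2892, 4.1896, -1.1205, -3.1671).
‖u_4‖ = 5.3803, so q_4 = (0.0297, 0.0538, 0.7787, -0.2083, -0.5886).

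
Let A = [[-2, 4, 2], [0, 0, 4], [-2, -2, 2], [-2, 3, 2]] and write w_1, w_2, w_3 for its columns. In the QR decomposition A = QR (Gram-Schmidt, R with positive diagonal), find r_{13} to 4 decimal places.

r_{13} = -3.4641

w_1 = (-2, 0, -2, -2); ‖w_1‖ = 3.4641, so e_1 = (-0.5774, 0.0000, -0.5774, -0.5774).
r_{13} = e_1·w_3 = -3.4641.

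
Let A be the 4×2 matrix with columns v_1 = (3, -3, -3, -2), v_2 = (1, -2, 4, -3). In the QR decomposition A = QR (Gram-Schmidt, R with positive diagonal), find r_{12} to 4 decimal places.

r_{12} = 0.5388

e_1 = v_1/‖v_1‖ = (3, -3, -3, -2)/5.5678 = (0.5388, -0.5388, -0.5388, -0.3592).
r_{12} = e_1·v_2 = 0.5388.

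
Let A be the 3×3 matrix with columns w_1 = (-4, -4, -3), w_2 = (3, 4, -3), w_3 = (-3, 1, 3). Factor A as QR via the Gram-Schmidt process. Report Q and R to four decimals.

Q = [[-0.6247, 0.2284, -0.7467], [-0.6247, 0.4276, 0.6534], [-0.4685, -0.8746, 0.1245]], R = [[6.4031, -2.9673, -0.1562], [0.0000, 5.0195, -2.8815], [0.0000, 0.0000, 3.2669]]

e_1 = w_1/‖w_1‖ = (-4, -4, -3)/6.4031 = (-0.6247, -0.6247, -0.4685).
r_{12} = e_1·w_2 = -2.9673.
u_2 = w_2 + 2.9673·e_1 = (1.1463, 2.1463, -4.3902).
‖u_2‖ = 5.0195, so e_2 = (0.2284, 0.4276, -0.8746).
r_{13} = e_1·w_3 = -0.1562; r_{23} = e_2·w_3 = -2.8815.
u_3 = w_3 + 0.1562·e_1 + 2.8815·e_2 = (-2.4395, 2.1346, 0.4066).
‖u_3‖ = 3.2669, so e_3 = (-0.7467, 0.6534, 0.1245).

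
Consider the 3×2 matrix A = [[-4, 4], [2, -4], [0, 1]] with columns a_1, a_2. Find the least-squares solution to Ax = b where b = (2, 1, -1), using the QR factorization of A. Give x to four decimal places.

a_1 = (-4, 2, 0); ‖a_1‖ = 4.4721, so e_1 = (-0.8944, 0.4472, 0.0000).
e_1·a_2 = (-0.8944)·4 + 0.4472·(-4) + 0.0000·1 = -5.3666.
u_2 = a_2 + 5.3666·e_1 = (-0.8000, -1.6000, 1.0000).
‖u_2‖ = 2.0494, so e_2 = (-0.3904, -0.7807, 0.4880).
Qᵀb = (-1.3416, -2.0494).
Back-substitute: x_2 = -2.0494/2.0494 = -1.0000.
x_1 = (-1.3416 + 5.3666·(-1.0000))/4.4721 = -1.5000.

x = (-1.5000, -1.0000)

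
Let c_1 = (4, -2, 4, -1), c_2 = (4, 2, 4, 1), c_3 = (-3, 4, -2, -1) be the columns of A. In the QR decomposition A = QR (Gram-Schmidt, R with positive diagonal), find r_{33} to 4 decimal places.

r_{33} = 2.7749

c_1 = (4, -2, 4, -1); ‖c_1‖ = 6.0828, so q_1 = (0.6576, -0.3288, 0.6576, -0.1644).
q_1·c_2 = 0.6576·4 + (-0.3288)·2 + 0.6576·4 + (-0.1644)·1 = 4.4388.
u_2 = c_2 − 4.4388·q_1 = (1.0811, 3.4595, 1.0811, 1.7297).
‖u_2‖ = 4.1590, so q_2 = (0.2599, 0.8318, 0.2599, 0.4159).
q_1·c_3 = 0.6576·(-3) + (-0.3288)·4 + 0.6576·(-2) + (-0.1644)·(-1) = -4.4388; q_2·c_3 = 0.2599·(-3) + 0.8318·4 + 0.2599·(-2) + 0.4159·(-1) = 1.6116.
u_3 = c_3 + 4.4388·q_1 − 1.6116·q_2 = (-0.5000, 1.2000, 0.5000, -2.4000).
r_{33} = ‖u_3‖ = 2.7749.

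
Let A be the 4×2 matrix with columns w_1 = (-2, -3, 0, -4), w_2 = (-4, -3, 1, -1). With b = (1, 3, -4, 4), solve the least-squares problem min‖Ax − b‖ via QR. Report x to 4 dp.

e_1 = w_1/‖w_1‖ = (-2, -3, 0, -4)/5.3852 = (-0.3714, -0.5571, 0.0000, -0.7428).
r_{12} = e_1·w_2 = 3.8996.
u_2 = w_2 − 3.8996·e_1 = (-2.5517, -0.8276, 1.0000, 1.8966).
‖u_2‖ = 3.4341, so e_2 = (-0.7431, -0.2410, 0.2912, 0.5523).
Qᵀb = (-5.0138, -0.4217).
Back-substitute: x_2 = -0.4217/3.4341 = -0.1228.
x_1 = (-5.0138 − 3.8996·(-0.1228))/5.3852 = -0.8421.

x = (-0.8421, -0.1228)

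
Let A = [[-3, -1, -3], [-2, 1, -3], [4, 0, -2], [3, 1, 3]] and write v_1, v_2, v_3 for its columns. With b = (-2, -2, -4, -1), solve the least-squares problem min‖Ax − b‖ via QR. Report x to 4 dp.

v_1 = (-3, -2, 4, 3); ‖v_1‖ = 6.1644, so e_1 = (-0.4867, -0.3244, 0.6489, 0.4867).
e_1·v_2 = (-0.4867)·(-1) + (-0.3244)·1 + 0.6489·0 + 0.4867·1 = 0.6489.
u_2 = v_2 − 0.6489·e_1 = (-0.6842, 1.2105, -0.4211, 0.6842).
‖u_2‖ = 1.6059, so e_2 = (-0.4261, 0.7538, -0.2622, 0.4261).
e_1·v_3 = (-0.4867)·(-3) + (-0.3244)·(-3) + 0.6489·(-2) + 0.4867·3 = 2.5955; e_2·v_3 = (-0.4261)·(-3) + 0.7538·(-3) + (-0.2622)·(-2) + 0.4261·3 = 0.8193.
u_3 = v_3 − 2.5955·e_1 − 0.8193·e_2 = (-1.3878, -2.7755, -3.4694, 1.3878).
‖u_3‖ = 4.8571, so e_3 = (-0.2857, -0.5714, -0.7143, 0.2857).
Qᵀb = (-1.4600, -0.0328, 4.2857).
Back-substitute: x_3 = 4.2857/4.8571 = 0.8824.
x_2 = (-0.0328 − 0.8193·0.8824)/1.6059 = -0.4706.
x_1 = (-1.4600 − 0.6489·(-0.4706) − 2.5955·0.8824)/6.1644 = -0.5588.

x = (-0.5588, -0.4706, 0.8824)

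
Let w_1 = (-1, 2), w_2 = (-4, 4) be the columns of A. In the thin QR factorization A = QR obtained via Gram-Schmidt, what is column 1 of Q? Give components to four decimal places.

q_1 = (-0.4472, 0.8944)

w_1 = (-1, 2); ‖w_1‖ = 2.2361, so q_1 = (-0.4472, 0.8944).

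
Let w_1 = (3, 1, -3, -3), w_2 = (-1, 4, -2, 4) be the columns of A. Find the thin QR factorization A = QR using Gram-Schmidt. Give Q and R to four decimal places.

Q = [[0.5669, -0.0773], [0.1890, 0.6954], [-0.5669, -0.4220], [-0.5669, 0.5765]], R = [[5.2915, -0.9449], [0.0000, 6.0089]]

w_1 = (3, 1, -3, -3); ‖w_1‖ = 5.2915, so q_1 = (0.5669, 0.1890, -0.5669, -0.5669).
q_1·w_2 = 0.5669·(-1) + 0.1890·4 + (-0.5669)·(-2) + (-0.5669)·4 = -0.9449.
u_2 = w_2 + 0.9449·q_1 = (-0.4643, 4.1786, -2.5357, 3.4643).
‖u_2‖ = 6.0089, so q_2 = (-0.0773, 0.6954, -0.4220, 0.5765).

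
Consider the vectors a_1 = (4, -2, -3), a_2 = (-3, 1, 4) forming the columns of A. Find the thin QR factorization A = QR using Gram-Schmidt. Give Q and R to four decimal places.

e_1 = a_1/‖a_1‖ = (4, -2, -3)/5.3852 = (0.7428, -0.3714, -0.5571).
r_{12} = e_1·a_2 = -4.8281.
u_2 = a_2 + 4.8281·e_1 = (0.5862, -0.7931, 1.3103).
‖u_2‖ = 1.6400, so e_2 = (0.3574, -0.4836, 0.7990).

Q = [[0.7428, 0.3574], [-0.3714, -0.4836], [-0.5571, 0.7990]], R = [[5.3852, -4.8281], [0.0000, 1.6400]]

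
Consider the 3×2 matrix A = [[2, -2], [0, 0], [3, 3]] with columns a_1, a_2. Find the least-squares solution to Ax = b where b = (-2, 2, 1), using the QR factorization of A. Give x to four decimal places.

q_1 = a_1/‖a_1‖ = (2, 0, 3)/3.6056 = (0.5547, 0.0000, 0.8321).
r_{12} = q_1·a_2 = 1.3868.
u_2 = a_2 − 1.3868·q_1 = (-2.7692, 0.0000, 1.8462).
‖u_2‖ = 3.3282, so q_2 = (-0.8321, 0.0000, 0.5547).
Qᵀb = (-0.2774, 2.2188).
Back-substitute: x_2 = 2.2188/3.3282 = 0.6667.
x_1 = (-0.2774 − 1.3868·0.6667)/3.6056 = -0.3333.

x = (-0.3333, 0.6667)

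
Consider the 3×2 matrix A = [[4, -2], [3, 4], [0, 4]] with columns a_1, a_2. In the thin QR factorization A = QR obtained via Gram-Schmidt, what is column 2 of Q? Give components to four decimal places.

a_1 = (4, 3, 0); ‖a_1‖ = 5.0000, so e_1 = (0.8000, 0.6000, 0.0000).
e_1·a_2 = 0.8000·(-2) + 0.6000·4 + 0.0000·4 = 0.8000.
u_2 = a_2 − 0.8000·e_1 = (-2.6400, 3.5200, 4.0000).
‖u_2‖ = 5.9464, so e_2 = (-0.4440, 0.5920, 0.6727).

e_2 = (-0.4440, 0.5920, 0.6727)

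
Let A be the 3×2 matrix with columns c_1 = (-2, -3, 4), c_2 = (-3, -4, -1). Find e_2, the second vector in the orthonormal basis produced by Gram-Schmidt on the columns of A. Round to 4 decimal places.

c_1 = (-2, -3, 4); ‖c_1‖ = 5.3852, so e_1 = (-0.3714, -0.5571, 0.7428).
e_1·c_2 = (-0.3714)·(-3) + (-0.5571)·(-4) + 0.7428·(-1) = 2.5997.
u_2 = c_2 − 2.5997·e_1 = (-2.0345, -2.5517, -2.9310).
‖u_2‖ = 4.3865, so e_2 = (-0.4638, -0.5817, -0.6682).

e_2 = (-0.4638, -0.5817, -0.6682)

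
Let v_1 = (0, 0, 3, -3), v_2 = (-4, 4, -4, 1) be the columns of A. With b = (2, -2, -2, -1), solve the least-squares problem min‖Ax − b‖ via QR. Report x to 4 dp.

x = (-0.4292, -0.3151)

v_1 = (0, 0, 3, -3); ‖v_1‖ = 4.2426, so e_1 = (0.0000, 0.0000, 0.7071, -0.7071).
e_1·v_2 = 0.0000·(-4) + 0.0000·4 + 0.7071·(-4) + (-0.7071)·1 = -3.5355.
u_2 = v_2 + 3.5355·e_1 = (-4.0000, 4.0000, -1.5000, -1.5000).
‖u_2‖ = 6.0415, so e_2 = (-0.6621, 0.6621, -0.2483, -0.2483).
Qᵀb = (-0.7071, -1.9035).
Back-substitute: x_2 = -1.9035/6.0415 = -0.3151.
x_1 = (-0.7071 + 3.5355·(-0.3151))/4.2426 = -0.4292.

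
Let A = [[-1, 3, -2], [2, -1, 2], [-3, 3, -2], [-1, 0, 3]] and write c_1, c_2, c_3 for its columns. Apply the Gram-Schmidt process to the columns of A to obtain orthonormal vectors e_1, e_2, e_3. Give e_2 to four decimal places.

c_1 = (-1, 2, -3, -1); ‖c_1‖ = 3.8730, so e_1 = (-0.2582, 0.5164, -0.7746, -0.2582).
e_1·c_2 = (-0.2582)·3 + 0.5164·(-1) + (-0.7746)·3 + (-0.2582)·0 = -3.6148.
u_2 = c_2 + 3.6148·e_1 = (2.0667, 0.8667, 0.2000, -0.9333).
‖u_2‖ = 2.4358, so e_2 = (0.8484, 0.3558, 0.0821, -0.3832).

e_2 = (0.8484, 0.3558, 0.0821, -0.3832)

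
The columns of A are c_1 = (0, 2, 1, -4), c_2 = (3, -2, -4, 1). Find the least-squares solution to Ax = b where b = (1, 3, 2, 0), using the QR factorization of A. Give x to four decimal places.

c_1 = (0, 2, 1, -4); ‖c_1‖ = 4.5826, so q_1 = (0.0000, 0.4364, 0.2182, -0.8729).
q_1·c_2 = 0.0000·3 + 0.4364·(-2) + 0.2182·(-4) + (-0.8729)·1 = -2.6186.
u_2 = c_2 + 2.6186·q_1 = (3.0000, -0.8571, -3.4286, -1.2857).
‖u_2‖ = 4.8107, so q_2 = (0.6236, -0.1782, -0.7127, -0.2673).
Qᵀb = (1.7457, -1.3363).
Back-substitute: x_2 = -1.3363/4.8107 = -0.2778.
x_1 = (1.7457 + 2.6186·(-0.2778))/4.5826 = 0.2222.

x = (0.2222, -0.2778)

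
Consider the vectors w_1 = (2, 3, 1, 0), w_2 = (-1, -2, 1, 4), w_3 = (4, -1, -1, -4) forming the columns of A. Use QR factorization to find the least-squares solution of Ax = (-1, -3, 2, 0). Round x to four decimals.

q_1 = w_1/‖w_1‖ = (2, 3, 1, 0)/3.7417 = (0.5345, 0.8018, 0.2673, 0.0000).
r_{12} = q_1·w_2 = -1.8708.
u_2 = w_2 + 1.8708·q_1 = (0.0000, -0.5000, 1.5000, 4.0000).
‖u_2‖ = 4.3012, so q_2 = (0.0000, -0.1162, 0.3487, 0.9300).
r_{13} = q_1·w_3 = 1.0690; r_{23} = q_2·w_3 = -3.9524.
u_3 = w_3 − 1.0690·q_1 + 3.9524·q_2 = (3.4286, -2.3166, 0.0927, -0.3243).
‖u_3‖ = 4.1516, so q_3 = (0.8258, -0.5580, 0.0223, -0.0781).
Qᵀb = (-2.4054, 1.0462, 0.8928).
Back-substitute: x_3 = 0.8928/4.1516 = 0.2151.
x_2 = (1.0462 + 3.9524·0.2151)/4.3012 = 0.4409.
x_1 = (-2.4054 + 1.8708·0.4409 − 1.0690·0.2151)/3.7417 = -0.4839.

x = (-0.4839, 0.4409, 0.2151)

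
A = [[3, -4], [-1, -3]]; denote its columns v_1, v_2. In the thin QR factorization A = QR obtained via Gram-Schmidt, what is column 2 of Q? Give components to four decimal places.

e_2 = (-0.3162, -0.9487)

e_1 = v_1/‖v_1‖ = (3, -1)/3.1623 = (0.9487, -0.3162).
r_{12} = e_1·v_2 = -2.8460.
u_2 = v_2 + 2.8460·e_1 = (-1.3000, -3.9000).
‖u_2‖ = 4.1110, so e_2 = (-0.3162, -0.9487).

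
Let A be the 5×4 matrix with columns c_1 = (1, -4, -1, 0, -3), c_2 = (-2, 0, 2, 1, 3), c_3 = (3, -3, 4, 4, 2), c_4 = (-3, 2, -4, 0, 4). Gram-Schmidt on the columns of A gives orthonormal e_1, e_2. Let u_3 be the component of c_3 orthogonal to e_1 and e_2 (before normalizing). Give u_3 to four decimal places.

u_3 = (4.6782, 0.1041, 2.3218, 2.7729, 0.6467)

e_1 = c_1/‖c_1‖ = (1, -4, -1, 0, -3)/5.1962 = (0.1925, -0.7698, -0.1925, 0.0000, -0.5774).
r_{12} = e_1·c_2 = -2.5019.
u_2 = c_2 + 2.5019·e_1 = (-1.5185, -1.9259, 1.5185, 1.0000, 1.5556).
‖u_2‖ = 3.4265, so e_2 = (-0.4432, -0.5621, 0.4432, 0.2918, 0.4540).
r_{13} = e_1·c_3 = 0.9623; r_{23} = e_2·c_3 = 4.2047.
u_3 = c_3 − 0.9623·e_1 − 4.2047·e_2 = (4.6782, 0.1041, 2.3218, 2.7729, 0.6467).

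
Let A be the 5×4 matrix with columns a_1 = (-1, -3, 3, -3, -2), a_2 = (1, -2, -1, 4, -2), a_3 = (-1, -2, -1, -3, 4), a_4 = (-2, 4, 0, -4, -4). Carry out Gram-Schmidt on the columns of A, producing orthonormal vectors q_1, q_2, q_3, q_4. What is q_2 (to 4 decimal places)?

q_2 = (0.1629, -0.5138, -0.0877, 0.6892, -0.4762)

a_1 = (-1, -3, 3, -3, -2); ‖a_1‖ = 5.6569, so q_1 = (-0.1768, -0.5303, 0.5303, -0.5303, -0.3536).
q_1·a_2 = (-0.1768)·1 + (-0.5303)·(-2) + 0.5303·(-1) + (-0.5303)·4 + (-0.3536)·(-2) = -1.0607.
u_2 = a_2 + 1.0607·q_1 = (0.8125, -2.5625, -0.4375, 3.4375, -2.3750).
‖u_2‖ = 4.9875, so q_2 = (0.1629, -0.5138, -0.0877, 0.6892, -0.4762).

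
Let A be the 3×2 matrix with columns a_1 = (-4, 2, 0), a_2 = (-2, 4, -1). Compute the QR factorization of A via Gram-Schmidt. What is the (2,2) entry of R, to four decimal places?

a_1 = (-4, 2, 0); ‖a_1‖ = 4.4721, so e_1 = (-0.8944, 0.4472, 0.0000).
e_1·a_2 = (-0.8944)·(-2) + 0.4472·4 + 0.0000·(-1) = 3.5777.
u_2 = a_2 − 3.5777·e_1 = (1.2000, 2.4000, -1.0000).
r_{22} = ‖u_2‖ = 2.8636.

r_{22} = 2.8636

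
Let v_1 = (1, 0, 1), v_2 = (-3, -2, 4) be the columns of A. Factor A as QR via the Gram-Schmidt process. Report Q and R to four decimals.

Q = [[0.7071, -0.6556], [0.0000, -0.3746], [0.7071, 0.6556]], R = [[1.4142, 0.7071], [0.0000, 5.3385]]

e_1 = v_1/‖v_1‖ = (1, 0, 1)/1.4142 = (0.7071, 0.0000, 0.7071).
r_{12} = e_1·v_2 = 0.7071.
u_2 = v_2 − 0.7071·e_1 = (-3.5000, -2.0000, 3.5000).
‖u_2‖ = 5.3385, so e_2 = (-0.6556, -0.3746, 0.6556).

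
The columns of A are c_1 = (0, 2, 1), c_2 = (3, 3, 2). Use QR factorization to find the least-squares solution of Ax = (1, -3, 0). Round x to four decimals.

x = (-1.8261, 0.3913)

c_1 = (0, 2, 1); ‖c_1‖ = 2.2361, so q_1 = (0.0000, 0.8944, 0.4472).
q_1·c_2 = 0.0000·3 + 0.8944·3 + 0.4472·2 = 3.5777.
u_2 = c_2 − 3.5777·q_1 = (3.0000, -0.2000, 0.4000).
‖u_2‖ = 3.0332, so q_2 = (0.9891, -0.0659, 0.1319).
Qᵀb = (-2.6833, 1.1869).
Back-substitute: x_2 = 1.1869/3.0332 = 0.3913.
x_1 = (-2.6833 − 3.5777·0.3913)/2.2361 = -1.8261.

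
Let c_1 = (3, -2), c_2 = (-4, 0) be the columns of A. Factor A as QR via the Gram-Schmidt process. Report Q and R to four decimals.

e_1 = c_1/‖c_1‖ = (3, -2)/3.6056 = (0.8321, -0.5547).
r_{12} = e_1·c_2 = -3.3282.
u_2 = c_2 + 3.3282·e_1 = (-1.2308, -1.8462).
‖u_2‖ = 2.2188, so e_2 = (-0.5547, -0.8321).

Q = [[0.8321, -0.5547], [-0.5547, -0.8321]], R = [[3.6056, -3.3282], [0.0000, 2.2188]]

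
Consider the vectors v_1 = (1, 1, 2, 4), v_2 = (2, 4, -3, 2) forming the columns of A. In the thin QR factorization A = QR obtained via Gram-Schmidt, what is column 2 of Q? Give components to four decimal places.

v_1 = (1, 1, 2, 4); ‖v_1‖ = 4.6904, so e_1 = (0.2132, 0.2132, 0.4264, 0.8528).
e_1·v_2 = 0.2132·2 + 0.2132·4 + 0.4264·(-3) + 0.8528·2 = 1.7056.
u_2 = v_2 − 1.7056·e_1 = (1.6364, 3.6364, -3.7273, 0.5455).
‖u_2‖ = 5.4855, so e_2 = (0.2983, 0.6629, -0.6795, 0.0994).

e_2 = (0.2983, 0.6629, -0.6795, 0.0994)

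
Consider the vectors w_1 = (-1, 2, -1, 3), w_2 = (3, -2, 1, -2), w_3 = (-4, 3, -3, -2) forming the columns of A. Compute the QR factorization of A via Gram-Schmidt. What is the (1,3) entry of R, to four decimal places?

r_{13} = 1.8074

w_1 = (-1, 2, -1, 3); ‖w_1‖ = 3.8730, so e_1 = (-0.2582, 0.5164, -0.2582, 0.7746).
r_{13} = e_1·w_3 = 1.8074.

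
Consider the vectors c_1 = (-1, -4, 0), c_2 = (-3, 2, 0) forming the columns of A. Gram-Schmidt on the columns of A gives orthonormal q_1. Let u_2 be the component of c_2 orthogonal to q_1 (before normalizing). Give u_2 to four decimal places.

u_2 = (-3.2941, 0.8235, 0.0000)

q_1 = c_1/‖c_1‖ = (-1, -4, 0)/4.1231 = (-0.2425, -0.9701, 0.0000).
r_{12} = q_1·c_2 = -1.2127.
u_2 = c_2 + 1.2127·q_1 = (-3.2941, 0.8235, 0.0000).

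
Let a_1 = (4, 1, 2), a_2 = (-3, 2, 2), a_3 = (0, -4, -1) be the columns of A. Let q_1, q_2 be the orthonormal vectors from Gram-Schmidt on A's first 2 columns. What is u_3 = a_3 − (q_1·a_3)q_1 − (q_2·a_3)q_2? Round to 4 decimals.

u_3 = (-0.2804, -1.9626, 1.5421)

a_1 = (4, 1, 2); ‖a_1‖ = 4.5826, so q_1 = (0.8729, 0.2182, 0.4364).
q_1·a_2 = 0.8729·(-3) + 0.2182·2 + 0.4364·2 = -1.3093.
u_2 = a_2 + 1.3093·q_1 = (-1.8571, 2.2857, 2.5714).
‖u_2‖ = 3.9097, so q_2 = (-0.4750, 0.5846, 0.6577).
q_1·a_3 = 0.8729·0 + 0.2182·(-4) + 0.4364·(-1) = -1.3093; q_2·a_3 = (-0.4750)·0 + 0.5846·(-4) + 0.6577·(-1) = -2.9962.
u_3 = a_3 + 1.3093·q_1 + 2.9962·q_2 = (-0.2804, -1.9626, 1.5421).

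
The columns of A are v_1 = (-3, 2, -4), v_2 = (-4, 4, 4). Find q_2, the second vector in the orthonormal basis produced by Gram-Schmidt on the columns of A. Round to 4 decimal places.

v_1 = (-3, 2, -4); ‖v_1‖ = 5.3852, so q_1 = (-0.5571, 0.3714, -0.7428).
q_1·v_2 = (-0.5571)·(-4) + 0.3714·4 + (-0.7428)·4 = 0.7428.
u_2 = v_2 − 0.7428·q_1 = (-3.5862, 3.7241, 4.5517).
‖u_2‖ = 6.8883, so q_2 = (-0.5206, 0.5406, 0.6608).

q_2 = (-0.5206, 0.5406, 0.6608)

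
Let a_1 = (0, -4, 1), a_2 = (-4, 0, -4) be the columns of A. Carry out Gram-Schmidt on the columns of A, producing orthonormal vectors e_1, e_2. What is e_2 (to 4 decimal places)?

e_2 = (-0.7177, -0.1689, -0.6755)

a_1 = (0, -4, 1); ‖a_1‖ = 4.1231, so e_1 = (0.0000, -0.9701, 0.2425).
e_1·a_2 = 0.0000·(-4) + (-0.9701)·0 + 0.2425·(-4) = -0.9701.
u_2 = a_2 + 0.9701·e_1 = (-4.0000, -0.9412, -3.7647).
‖u_2‖ = 5.5730, so e_2 = (-0.7177, -0.1689, -0.6755).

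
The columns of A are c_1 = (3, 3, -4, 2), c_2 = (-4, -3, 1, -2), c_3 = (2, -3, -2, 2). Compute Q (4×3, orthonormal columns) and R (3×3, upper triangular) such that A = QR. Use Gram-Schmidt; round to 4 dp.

c_1 = (3, 3, -4, 2); ‖c_1‖ = 6.1644, so q_1 = (0.4867, 0.4867, -0.6489, 0.3244).
q_1·c_2 = 0.4867·(-4) + 0.4867·(-3) + (-0.6489)·1 + 0.3244·(-2) = -4.7044.
u_2 = c_2 + 4.7044·q_1 = (-1.7105, -0.7105, -2.0526, -0.4737).
‖u_2‖ = 2.8051, so q_2 = (-0.6098, -0.2533, -0.7318, -0.1689).
q_1·c_3 = 0.4867·2 + 0.4867·(-3) + (-0.6489)·(-2) + 0.3244·2 = 1.4600; q_2·c_3 = (-0.6098)·2 + (-0.2533)·(-3) + (-0.7318)·(-2) + (-0.1689)·2 = 0.6661.
u_3 = c_3 − 1.4600·q_1 − 0.6661·q_2 = (1.6957, -3.5418, -0.5652, 1.6388).
‖u_3‖ = 4.2924, so q_3 = (0.3950, -0.8251, -0.1317, 0.3818).

Q = [[0.4867, -0.6098, 0.3950], [0.4867, -0.2533, -0.8251], [-0.6489, -0.7318, -0.1317], [0.3244, -0.1689, 0.3818]], R = [[6.1644, -4.7044, 1.4600], [0.0000, 2.8051, 0.6661], [0.0000, 0.0000, 4.2924]]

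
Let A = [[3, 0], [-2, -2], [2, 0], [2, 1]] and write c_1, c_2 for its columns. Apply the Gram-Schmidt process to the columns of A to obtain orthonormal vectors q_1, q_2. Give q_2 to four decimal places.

q_2 = (-0.4729, -0.7881, -0.3152, 0.2364)

c_1 = (3, -2, 2, 2); ‖c_1‖ = 4.5826, so q_1 = (0.6547, -0.4364, 0.4364, 0.4364).
q_1·c_2 = 0.6547·0 + (-0.4364)·(-2) + 0.4364·0 + 0.4364·1 = 1.3093.
u_2 = c_2 − 1.3093·q_1 = (-0.8571, -1.4286, -0.5714, 0.4286).
‖u_2‖ = 1.8127, so q_2 = (-0.4729, -0.7881, -0.3152, 0.2364).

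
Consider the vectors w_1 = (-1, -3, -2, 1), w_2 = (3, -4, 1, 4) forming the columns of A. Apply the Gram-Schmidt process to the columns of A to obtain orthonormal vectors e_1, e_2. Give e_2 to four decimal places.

e_1 = w_1/‖w_1‖ = (-1, -3, -2, 1)/3.8730 = (-0.2582, -0.7746, -0.5164, 0.2582).
r_{12} = e_1·w_2 = 2.8402.
u_2 = w_2 − 2.8402·e_1 = (3.7333, -1.8000, 2.4667, 3.2667).
‖u_2‖ = 5.8252, so e_2 = (0.6409, -0.3090, 0.4234, 0.5608).

e_2 = (0.6409, -0.3090, 0.4234, 0.5608)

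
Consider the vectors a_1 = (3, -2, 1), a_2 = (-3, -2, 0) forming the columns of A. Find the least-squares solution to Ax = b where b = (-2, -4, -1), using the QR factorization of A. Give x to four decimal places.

a_1 = (3, -2, 1); ‖a_1‖ = 3.7417, so e_1 = (0.8018, -0.5345, 0.2673).
e_1·a_2 = 0.8018·(-3) + (-0.5345)·(-2) + 0.2673·0 = -1.3363.
u_2 = a_2 + 1.3363·e_1 = (-1.9286, -2.7143, 0.3571).
‖u_2‖ = 3.3488, so e_2 = (-0.5759, -0.8105, 0.1066).
Qᵀb = (0.2673, 4.2873).
Back-substitute: x_2 = 4.2873/3.3488 = 1.2803.
x_1 = (0.2673 + 1.3363·1.2803)/3.7417 = 0.5287.

x = (0.5287, 1.2803)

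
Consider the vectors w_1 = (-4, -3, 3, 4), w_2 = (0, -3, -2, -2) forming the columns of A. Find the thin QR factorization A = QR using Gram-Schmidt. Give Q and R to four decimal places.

Q = [[-0.5657, -0.0985], [-0.4243, -0.8124], [0.4243, -0.4185], [0.5657, -0.3939]], R = [[7.0711, -0.7071], [0.0000, 4.0620]]

w_1 = (-4, -3, 3, 4); ‖w_1‖ = 7.0711, so q_1 = (-0.5657, -0.4243, 0.4243, 0.5657).
q_1·w_2 = (-0.5657)·0 + (-0.4243)·(-3) + 0.4243·(-2) + 0.5657·(-2) = -0.7071.
u_2 = w_2 + 0.7071·q_1 = (-0.4000, -3.3000, -1.7000, -1.6000).
‖u_2‖ = 4.0620, so q_2 = (-0.0985, -0.8124, -0.4185, -0.3939).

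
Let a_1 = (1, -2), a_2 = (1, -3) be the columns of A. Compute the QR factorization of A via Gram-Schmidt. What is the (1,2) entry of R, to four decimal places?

r_{12} = 3.1305

a_1 = (1, -2); ‖a_1‖ = 2.2361, so q_1 = (0.4472, -0.8944).
r_{12} = q_1·a_2 = 3.1305.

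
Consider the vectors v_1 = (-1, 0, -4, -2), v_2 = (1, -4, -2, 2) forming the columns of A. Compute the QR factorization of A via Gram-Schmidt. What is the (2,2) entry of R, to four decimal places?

r_{22} = 4.9570

e_1 = v_1/‖v_1‖ = (-1, 0, -4, -2)/4.5826 = (-0.2182, 0.0000, -0.8729, -0.4364).
r_{12} = e_1·v_2 = 0.6547.
u_2 = v_2 − 0.6547·e_1 = (1.1429, -4.0000, -1.4286, 2.2857).
r_{22} = ‖u_2‖ = 4.9570.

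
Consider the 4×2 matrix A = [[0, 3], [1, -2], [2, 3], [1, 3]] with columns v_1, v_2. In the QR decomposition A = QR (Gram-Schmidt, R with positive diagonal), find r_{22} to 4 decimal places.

r_{22} = 4.7784

v_1 = (0, 1, 2, 1); ‖v_1‖ = 2.4495, so e_1 = (0.0000, 0.4082, 0.8165, 0.4082).
e_1·v_2 = 0.0000·3 + 0.4082·(-2) + 0.8165·3 + 0.4082·3 = 2.8577.
u_2 = v_2 − 2.8577·e_1 = (3.0000, -3.1667, 0.6667, 1.8333).
r_{22} = ‖u_2‖ = 4.7784.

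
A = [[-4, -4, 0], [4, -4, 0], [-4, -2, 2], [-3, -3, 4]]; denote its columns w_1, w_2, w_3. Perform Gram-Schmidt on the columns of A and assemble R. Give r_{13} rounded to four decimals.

e_1 = w_1/‖w_1‖ = (-4, 4, -4, -3)/7.5498 = (-0.5298, 0.5298, -0.5298, -0.3974).
r_{13} = e_1·w_3 = -2.6491.

r_{13} = -2.6491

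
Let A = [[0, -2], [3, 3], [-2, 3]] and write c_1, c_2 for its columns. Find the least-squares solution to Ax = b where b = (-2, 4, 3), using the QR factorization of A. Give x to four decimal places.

x = (0.2058, 1.1083)

c_1 = (0, 3, -2); ‖c_1‖ = 3.6056, so q_1 = (0.0000, 0.8321, -0.5547).
q_1·c_2 = 0.0000·(-2) + 0.8321·3 + (-0.5547)·3 = 0.8321.
u_2 = c_2 − 0.8321·q_1 = (-2.0000, 2.3077, 3.4615).
‖u_2‖ = 4.6160, so q_2 = (-0.4333, 0.4999, 0.7499).
Qᵀb = (1.6641, 5.1160).
Back-substitute: x_2 = 5.1160/4.6160 = 1.1083.
x_1 = (1.6641 − 0.8321·1.1083)/3.6056 = 0.2058.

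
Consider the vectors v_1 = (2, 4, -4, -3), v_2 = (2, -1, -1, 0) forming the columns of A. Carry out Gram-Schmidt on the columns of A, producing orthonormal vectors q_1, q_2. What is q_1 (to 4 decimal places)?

q_1 = (0.2981, 0.5963, -0.5963, -0.4472)

v_1 = (2, 4, -4, -3); ‖v_1‖ = 6.7082, so q_1 = (0.2981, 0.5963, -0.5963, -0.4472).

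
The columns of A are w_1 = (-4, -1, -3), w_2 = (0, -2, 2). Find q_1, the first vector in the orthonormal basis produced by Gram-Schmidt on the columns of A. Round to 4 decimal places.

q_1 = (-0.7845, -0.1961, -0.5883)

q_1 = w_1/‖w_1‖ = (-4, -1, -3)/5.0990 = (-0.7845, -0.1961, -0.5883).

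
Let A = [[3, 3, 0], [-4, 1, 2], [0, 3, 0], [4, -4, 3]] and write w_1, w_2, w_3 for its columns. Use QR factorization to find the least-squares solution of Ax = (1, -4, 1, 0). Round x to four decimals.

x = (0.5406, 0.0047, -0.7781)

q_1 = w_1/‖w_1‖ = (3, -4, 0, 4)/6.4031 = (0.4685, -0.6247, 0.0000, 0.6247).
r_{12} = q_1·w_2 = -1.7179.
u_2 = w_2 + 1.7179·q_1 = (3.8049, -0.0732, 3.0000, -2.9268).
‖u_2‖ = 5.6612, so q_2 = (0.6721, -0.0129, 0.5299, -0.5170).
r_{13} = q_1·w_3 = 0.6247; r_{23} = q_2·w_3 = -1.5769.
u_3 = w_3 − 0.6247·q_1 + 1.5769·q_2 = (0.7671, 2.3699, 0.8356, 1.7945).
‖u_3‖ = 3.1817, so q_3 = (0.2411, 0.7448, 0.2626, 0.5640).
Qᵀb = (2.9673, 1.2537, -2.4756).
Back-substitute: x_3 = -2.4756/3.1817 = -0.7781.
x_2 = (1.2537 + 1.5769·(-0.7781))/5.6612 = 0.0047.
x_1 = (2.9673 + 1.7179·0.0047 − 0.6247·(-0.7781))/6.4031 = 0.5406.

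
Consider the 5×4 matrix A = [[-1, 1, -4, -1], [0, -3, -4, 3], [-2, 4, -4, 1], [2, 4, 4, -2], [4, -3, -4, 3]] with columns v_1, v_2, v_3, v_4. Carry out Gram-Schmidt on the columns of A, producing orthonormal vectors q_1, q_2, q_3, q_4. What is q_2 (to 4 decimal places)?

q_1 = v_1/‖v_1‖ = (-1, 0, -2, 2, 4)/5.0000 = (-0.2000, 0.0000, -0.4000, 0.4000, 0.8000).
r_{12} = q_1·v_2 = -2.6000.
u_2 = v_2 + 2.6000·q_1 = (0.4800, -3.0000, 2.9600, 5.0400, -0.9200).
‖u_2‖ = 6.6513, so q_2 = (0.0722, -0.4510, 0.4450, 0.7577, -0.1383).

q_2 = (0.0722, -0.4510, 0.4450, 0.7577, -0.1383)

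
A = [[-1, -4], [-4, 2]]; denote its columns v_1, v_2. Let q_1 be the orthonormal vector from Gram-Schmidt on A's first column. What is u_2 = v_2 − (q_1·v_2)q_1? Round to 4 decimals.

v_1 = (-1, -4); ‖v_1‖ = 4.1231, so q_1 = (-0.2425, -0.9701).
q_1·v_2 = (-0.2425)·(-4) + (-0.9701)·2 = -0.9701.
u_2 = v_2 + 0.9701·q_1 = (-4.2353, 1.0588).

u_2 = (-4.2353, 1.0588)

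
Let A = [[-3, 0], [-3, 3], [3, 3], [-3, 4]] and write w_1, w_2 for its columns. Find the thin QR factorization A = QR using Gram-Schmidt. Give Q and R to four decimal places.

Q = [[-0.5000, -0.1826], [-0.5000, 0.3651], [0.5000, 0.7303], [-0.5000, 0.5477]], R = [[6.0000, -2.0000], [0.0000, 5.4772]]

e_1 = w_1/‖w_1‖ = (-3, -3, 3, -3)/6.0000 = (-0.5000, -0.5000, 0.5000, -0.5000).
r_{12} = e_1·w_2 = -2.0000.
u_2 = w_2 + 2.0000·e_1 = (-1.0000, 2.0000, 4.0000, 3.0000).
‖u_2‖ = 5.4772, so e_2 = (-0.1826, 0.3651, 0.7303, 0.5477).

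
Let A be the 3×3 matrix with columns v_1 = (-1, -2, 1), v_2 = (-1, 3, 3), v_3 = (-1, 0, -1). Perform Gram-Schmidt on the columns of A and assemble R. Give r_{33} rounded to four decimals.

v_1 = (-1, -2, 1); ‖v_1‖ = 2.4495, so e_1 = (-0.4082, -0.8165, 0.4082).
e_1·v_2 = (-0.4082)·(-1) + (-0.8165)·3 + 0.4082·3 = -0.8165.
u_2 = v_2 + 0.8165·e_1 = (-1.3333, 2.3333, 3.3333).
‖u_2‖ = 4.2817, so e_2 = (-0.3114, 0.5449, 0.7785).
e_1·v_3 = (-0.4082)·(-1) + (-0.8165)·0 + 0.4082·(-1) = 0.0000; e_2·v_3 = (-0.3114)·(-1) + 0.5449·0 + 0.7785·(-1) = -0.4671.
u_3 = v_3 + 0.0000·e_1 + 0.4671·e_2 = (-1.1455, 0.2545, -0.6364).
r_{33} = ‖u_3‖ = 1.3348.

r_{33} = 1.3348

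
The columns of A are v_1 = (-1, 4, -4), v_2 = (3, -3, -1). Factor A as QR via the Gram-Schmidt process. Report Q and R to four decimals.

Q = [[-0.1741, 0.6810], [0.6963, -0.4256], [-0.6963, -0.5959]], R = [[5.7446, -1.9149], [0.0000, 3.9158]]

q_1 = v_1/‖v_1‖ = (-1, 4, -4)/5.7446 = (-0.1741, 0.6963, -0.6963).
r_{12} = q_1·v_2 = -1.9149.
u_2 = v_2 + 1.9149·q_1 = (2.6667, -1.6667, -2.3333).
‖u_2‖ = 3.9158, so q_2 = (0.6810, -0.4256, -0.5959).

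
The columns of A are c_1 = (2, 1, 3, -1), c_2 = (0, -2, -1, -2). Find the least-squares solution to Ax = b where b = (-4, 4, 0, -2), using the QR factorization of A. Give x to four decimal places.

x = (-0.2381, -0.5238)

c_1 = (2, 1, 3, -1); ‖c_1‖ = 3.8730, so q_1 = (0.5164, 0.2582, 0.7746, -0.2582).
q_1·c_2 = 0.5164·0 + 0.2582·(-2) + 0.7746·(-1) + (-0.2582)·(-2) = -0.7746.
u_2 = c_2 + 0.7746·q_1 = (0.4000, -1.8000, -0.4000, -2.2000).
‖u_2‖ = 2.8983, so q_2 = (0.1380, -0.6211, -0.1380, -0.7591).
Qᵀb = (-0.5164, -1.5181).
Back-substitute: x_2 = -1.5181/2.8983 = -0.5238.
x_1 = (-0.5164 + 0.7746·(-0.5238))/3.8730 = -0.2381.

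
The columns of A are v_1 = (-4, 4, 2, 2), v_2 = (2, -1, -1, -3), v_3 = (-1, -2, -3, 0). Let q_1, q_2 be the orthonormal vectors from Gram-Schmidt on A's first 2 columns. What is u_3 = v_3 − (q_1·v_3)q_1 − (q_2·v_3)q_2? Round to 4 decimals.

u_3 = (-2.0000, -0.6000, -2.5000, -0.3000)

q_1 = v_1/‖v_1‖ = (-4, 4, 2, 2)/6.3246 = (-0.6325, 0.6325, 0.3162, 0.3162).
r_{12} = q_1·v_2 = -3.1623.
u_2 = v_2 + 3.1623·q_1 = (0.0000, 1.0000, 0.0000, -2.0000).
‖u_2‖ = 2.2361, so q_2 = (0.0000, 0.4472, 0.0000, -0.8944).
r_{13} = q_1·v_3 = -1.5811; r_{23} = q_2·v_3 = -0.8944.
u_3 = v_3 + 1.5811·q_1 + 0.8944·q_2 = (-2.0000, -0.6000, -2.5000, -0.3000).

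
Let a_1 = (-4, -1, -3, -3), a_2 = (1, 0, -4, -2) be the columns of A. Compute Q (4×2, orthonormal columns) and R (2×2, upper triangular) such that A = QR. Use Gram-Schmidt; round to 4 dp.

a_1 = (-4, -1, -3, -3); ‖a_1‖ = 5.9161, so q_1 = (-0.6761, -0.1690, -0.5071, -0.5071).
q_1·a_2 = (-0.6761)·1 + (-0.1690)·0 + (-0.5071)·(-4) + (-0.5071)·(-2) = 2.3664.
u_2 = a_2 − 2.3664·q_1 = (2.6000, 0.4000, -2.8000, -0.8000).
‖u_2‖ = 3.9243, so q_2 = (0.6625, 0.1019, -0.7135, -0.2039).

Q = [[-0.6761, 0.6625], [-0.1690, 0.1019], [-0.5071, -0.7135], [-0.5071, -0.2039]], R = [[5.9161, 2.3664], [0.0000, 3.9243]]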